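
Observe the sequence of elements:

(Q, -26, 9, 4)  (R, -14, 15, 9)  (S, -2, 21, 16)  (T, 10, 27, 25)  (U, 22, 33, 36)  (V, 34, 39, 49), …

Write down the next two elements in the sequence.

For the letter, letters move forward 1 place in the alphabet: Q, R, S, T, U, V → W → X.
Second entry goes -26, -14, -2, 10, 22, 34 → 46 → 58 (+12 each step).
Third entry: +6 each step; 9, 15, 21, 27, 33, 39 → 45 → 51.
Fourth entry: 4, 9, 16, 25, 36, 49 → 64 → 81 (perfect squares: 2², 3², 4², …).
Putting the parts together: (W, 46, 45, 64) and then (X, 58, 51, 81).

(W, 46, 45, 64), (X, 58, 51, 81)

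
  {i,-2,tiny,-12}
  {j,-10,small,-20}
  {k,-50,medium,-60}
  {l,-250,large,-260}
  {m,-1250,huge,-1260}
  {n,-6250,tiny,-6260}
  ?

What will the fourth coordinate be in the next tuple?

-31260

Second coordinate — ×5 each step: -2, -10, -50, -250, -1250, -6250 → -31250.
For the fourth coordinate, always 10 less than the second coordinate: -12, -20, -60, -260, -1260, -6260 → -31260.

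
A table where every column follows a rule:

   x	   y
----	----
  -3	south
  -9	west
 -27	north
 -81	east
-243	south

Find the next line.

-729  west

Column x: ×3 each step, so -3, -9, -27, -81, -243 → -729.
Column y goes south, west, north, east, south → west (repeats south → west → north → east).
Putting it together: -729  west.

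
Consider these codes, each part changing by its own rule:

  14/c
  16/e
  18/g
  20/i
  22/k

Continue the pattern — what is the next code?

For the first component, +2 each step: 14, 16, 18, 20, 22 → 24.
Letter: letters move forward 2 places in the alphabet; c, e, g, i, k → m.
Putting it together: 24/m.

24/m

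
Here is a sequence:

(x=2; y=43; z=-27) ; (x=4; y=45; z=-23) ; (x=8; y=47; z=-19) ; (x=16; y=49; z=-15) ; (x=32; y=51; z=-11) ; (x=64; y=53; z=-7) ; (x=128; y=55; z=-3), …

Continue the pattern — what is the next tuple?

For the x, ×2 each step: 2, 4, 8, 16, 32, 64, 128 → 256.
Y — +2 each step: 43, 45, 47, 49, 51, 53, 55 → 57.
For the z, +4 each step: -27, -23, -19, -15, -11, -7, -3 → 1.
Combining the parts gives (x=256; y=57; z=1).

(x=256; y=57; z=1)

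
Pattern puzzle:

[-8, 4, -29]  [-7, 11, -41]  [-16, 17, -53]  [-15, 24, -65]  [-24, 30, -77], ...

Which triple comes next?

[-23, 37, -89]

For the first value, alternating steps +1, −9, +1, −9, …: -8, -7, -16, -15, -24 → -23.
Second value goes 4, 11, 17, 24, 30 → 37 (alternating steps +7, +6, +7, +6, …).
Third value goes -29, -41, -53, -65, -77 → -89 (−12 each step).
Combining the parts gives [-23, 37, -89].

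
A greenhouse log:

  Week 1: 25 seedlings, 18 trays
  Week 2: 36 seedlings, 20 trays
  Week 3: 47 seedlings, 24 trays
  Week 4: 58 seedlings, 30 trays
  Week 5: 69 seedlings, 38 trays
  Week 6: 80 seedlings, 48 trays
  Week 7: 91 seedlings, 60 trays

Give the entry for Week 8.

102 seedlings, 74 trays

Seedlings goes 25, 36, 47, 58, 69, 80, 91 → 102 (+11 each step).
Trays: 18, 20, 24, 30, 38, 48, 60 → 74 (differences are 2, 4, 6, … (increasing by 2 each time)).
So the next record is 102 seedlings, 74 trays.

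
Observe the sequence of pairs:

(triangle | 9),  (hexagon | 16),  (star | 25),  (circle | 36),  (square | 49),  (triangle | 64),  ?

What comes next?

Shape goes triangle, hexagon, star, circle, square, triangle → hexagon (repeats triangle → hexagon → star → circle → square).
Second coordinate: perfect squares: 3², 4², 5², …, so 9, 16, 25, 36, 49, 64 → 81.
So the next pair is (hexagon | 81).

(hexagon | 81)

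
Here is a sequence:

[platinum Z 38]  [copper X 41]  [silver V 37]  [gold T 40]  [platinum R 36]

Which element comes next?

Metal — repeats platinum → copper → silver → gold: platinum, copper, silver, gold, platinum → copper.
Letter: Z, X, V, T, R → P (letters move back 2 places in the alphabet).
Third value: alternating steps +3, −4, +3, −4, …; 38, 41, 37, 40, 36 → 39.
So the next element is [copper P 39].

[copper P 39]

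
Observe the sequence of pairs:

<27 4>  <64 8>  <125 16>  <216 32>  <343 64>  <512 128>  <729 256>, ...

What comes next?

First part: perfect cubes: 3³, 4³, 5³, …; 27, 64, 125, 216, 343, 512, 729 → 1000.
Second part: ×2 each step; 4, 8, 16, 32, 64, 128, 256 → 512.
Combining the parts gives <1000 512>.

<1000 512>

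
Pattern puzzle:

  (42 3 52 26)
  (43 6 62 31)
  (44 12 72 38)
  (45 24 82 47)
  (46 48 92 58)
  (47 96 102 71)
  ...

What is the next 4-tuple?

First part: +1 each step, so 42, 43, 44, 45, 46, 47 → 48.
Second part: 3, 6, 12, 24, 48, 96 → 192 (×2 each step).
Third part: +10 each step, so 52, 62, 72, 82, 92, 102 → 112.
For the fourth part, differences are 5, 7, 9, … (increasing by 2 each time): 26, 31, 38, 47, 58, 71 → 86.
Combining the parts gives (48 192 112 86).

(48 192 112 86)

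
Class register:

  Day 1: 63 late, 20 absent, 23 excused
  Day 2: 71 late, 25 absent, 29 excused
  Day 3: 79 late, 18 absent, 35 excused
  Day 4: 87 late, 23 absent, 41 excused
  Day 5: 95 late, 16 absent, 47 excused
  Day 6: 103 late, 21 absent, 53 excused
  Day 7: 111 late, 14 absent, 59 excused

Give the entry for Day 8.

119 late, 19 absent, 65 excused

For the late, +8 each step: 63, 71, 79, 87, 95, 103, 111 → 119.
For the absent, alternating steps +5, −7, +5, −7, …: 20, 25, 18, 23, 16, 21, 14 → 19.
For the excused, +6 each step: 23, 29, 35, 41, 47, 53, 59 → 65.
Combining the parts gives 119 late, 19 absent, 65 excused.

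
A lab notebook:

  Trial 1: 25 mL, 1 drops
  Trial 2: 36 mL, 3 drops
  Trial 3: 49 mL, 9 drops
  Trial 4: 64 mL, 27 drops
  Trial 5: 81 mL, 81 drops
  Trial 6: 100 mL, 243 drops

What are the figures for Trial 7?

121 mL, 729 drops

ML: perfect squares: 5², 6², 7², …; 25, 36, 49, 64, 81, 100 → 121.
Drops goes 1, 3, 9, 27, 81, 243 → 729 (×3 each step).
Combining the parts gives 121 mL, 729 drops.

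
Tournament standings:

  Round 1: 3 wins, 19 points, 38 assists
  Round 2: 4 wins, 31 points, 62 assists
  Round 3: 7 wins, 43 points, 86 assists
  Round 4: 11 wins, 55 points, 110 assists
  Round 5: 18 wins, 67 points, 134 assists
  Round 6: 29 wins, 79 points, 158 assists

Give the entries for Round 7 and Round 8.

Wins goes 3, 4, 7, 11, 18, 29 → 47 → 76 (each term is the sum of the two before it).
Points — +12 each step: 19, 31, 43, 55, 67, 79 → 91 → 103.
Assists goes 38, 62, 86, 110, 134, 158 → 182 → 206 (always 2 × the points).
So the next two lines are 47 wins, 91 points, 182 assists and 76 wins, 103 points, 206 assists.

47 wins, 91 points, 182 assists; 76 wins, 103 points, 206 assists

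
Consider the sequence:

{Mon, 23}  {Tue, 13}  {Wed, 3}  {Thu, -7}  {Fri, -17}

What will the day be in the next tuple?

Day goes Mon, Tue, Wed, Thu, Fri → Sat (runs through the weekdays Mon→Sun).
Second value — −10 each step: 23, 13, 3, -7, -17 → -27.

Sat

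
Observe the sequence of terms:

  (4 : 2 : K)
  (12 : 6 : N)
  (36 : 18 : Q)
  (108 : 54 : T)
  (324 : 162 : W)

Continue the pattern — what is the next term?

First value: 4, 12, 36, 108, 324 → 972 (×3 each step).
Second value: ×3 each step; 2, 6, 18, 54, 162 → 486.
Letter goes K, N, Q, T, W → Z (letters move forward 3 places in the alphabet).
So the next term is (972 : 486 : Z).

(972 : 486 : Z)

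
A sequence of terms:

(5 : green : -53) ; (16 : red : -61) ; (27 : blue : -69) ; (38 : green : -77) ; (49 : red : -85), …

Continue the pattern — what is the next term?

For the first part, +11 each step: 5, 16, 27, 38, 49 → 60.
For the colour, repeats green → red → blue: green, red, blue, green, red → blue.
Third part: −8 each step; -53, -61, -69, -77, -85 → -93.
Combining the parts gives (60 : blue : -93).

(60 : blue : -93)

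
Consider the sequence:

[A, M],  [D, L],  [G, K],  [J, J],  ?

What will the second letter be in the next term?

I

Second letter: letters move back 1 place in the alphabet; M, L, K, J → I.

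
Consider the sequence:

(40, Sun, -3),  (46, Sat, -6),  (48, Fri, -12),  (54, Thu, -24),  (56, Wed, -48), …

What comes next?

(62, Tue, -96)

First entry goes 40, 46, 48, 54, 56 → 62 (alternating steps +6, +2, +6, +2, …).
Day — runs backward through the weekdays Mon→Sun: Sun, Sat, Fri, Thu, Wed → Tue.
Third entry goes -3, -6, -12, -24, -48 → -96 (×2 each step).
Putting it together: (62, Tue, -96).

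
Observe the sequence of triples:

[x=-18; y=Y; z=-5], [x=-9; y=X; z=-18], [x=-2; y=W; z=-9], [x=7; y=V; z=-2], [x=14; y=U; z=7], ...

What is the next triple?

X: alternating steps +9, +7, +9, +7, …; -18, -9, -2, 7, 14 → 23.
For the y, letters move back 1 place in the alphabet: Y, X, W, V, U → T.
For the z, always the previous value of the x: -5, -18, -9, -2, 7 → 14.
So the next triple is [x=23; y=T; z=14].

[x=23; y=T; z=14]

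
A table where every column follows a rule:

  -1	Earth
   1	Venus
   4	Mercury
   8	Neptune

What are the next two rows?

13  Uranus; 19  Saturn

First component: differences are 2, 3, 4, … (increasing by 1 each time), so -1, 1, 4, 8 → 13 → 19.
Planet: runs backward through the planets Mercury→Neptune, so Earth, Venus, Mercury, Neptune → Uranus → Saturn.
So the next two rows are 13  Uranus and 19  Saturn.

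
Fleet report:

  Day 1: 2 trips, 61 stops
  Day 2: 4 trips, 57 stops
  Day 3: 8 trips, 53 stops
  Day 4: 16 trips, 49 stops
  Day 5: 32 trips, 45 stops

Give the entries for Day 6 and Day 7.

64 trips, 41 stops; 128 trips, 37 stops

Trips: 2, 4, 8, 16, 32 → 64 → 128 (×2 each step).
Stops: 61, 57, 53, 49, 45 → 41 → 37 (−4 each step).
Putting the parts together: 64 trips, 41 stops and then 128 trips, 37 stops.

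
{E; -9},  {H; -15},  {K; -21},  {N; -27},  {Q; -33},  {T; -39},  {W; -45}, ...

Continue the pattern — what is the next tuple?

{Z; -51}

Letter goes E, H, K, N, Q, T, W → Z (letters move forward 3 places in the alphabet).
Second component — −6 each step: -9, -15, -21, -27, -33, -39, -45 → -51.
Combining the parts gives {Z; -51}.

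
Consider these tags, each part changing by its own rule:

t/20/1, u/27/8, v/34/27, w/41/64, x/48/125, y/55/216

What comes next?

z/62/343

Letter: letters move forward 1 place in the alphabet, so t, u, v, w, x, y → z.
For the second component, +7 each step: 20, 27, 34, 41, 48, 55 → 62.
Third component — perfect cubes: 1³, 2³, 3³, …: 1, 8, 27, 64, 125, 216 → 343.
So the next tag is z/62/343.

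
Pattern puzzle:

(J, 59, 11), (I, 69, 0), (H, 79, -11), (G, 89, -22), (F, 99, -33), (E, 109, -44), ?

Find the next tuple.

Letter: J, I, H, G, F, E → D (letters move back 1 place in the alphabet).
For the second part, +10 each step: 59, 69, 79, 89, 99, 109 → 119.
Third part — −11 each step: 11, 0, -11, -22, -33, -44 → -55.
Combining the parts gives (D, 119, -55).

(D, 119, -55)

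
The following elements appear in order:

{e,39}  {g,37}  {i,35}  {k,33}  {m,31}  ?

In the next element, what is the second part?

For the second part, −2 each step: 39, 37, 35, 33, 31 → 29.

29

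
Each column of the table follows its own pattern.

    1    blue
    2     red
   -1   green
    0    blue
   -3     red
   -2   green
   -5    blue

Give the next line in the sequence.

First component goes 1, 2, -1, 0, -3, -2, -5 → -4 (alternating steps +1, −3, +1, −3, …).
Colour — repeats blue → red → green: blue, red, green, blue, red, green, blue → red.
Putting it together: -4  red.

-4  red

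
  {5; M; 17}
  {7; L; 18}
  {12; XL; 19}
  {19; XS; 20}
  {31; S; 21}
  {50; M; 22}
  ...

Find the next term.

First value: each term is the sum of the two before it, so 5, 7, 12, 19, 31, 50 → 81.
For the size, repeats M → L → XL → XS → S: M, L, XL, XS, S, M → L.
Third value: +1 each step, so 17, 18, 19, 20, 21, 22 → 23.
Combining the parts gives {81; L; 23}.

{81; L; 23}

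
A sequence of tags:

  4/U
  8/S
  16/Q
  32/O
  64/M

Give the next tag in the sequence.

First component — ×2 each step: 4, 8, 16, 32, 64 → 128.
Letter: letters move back 2 places in the alphabet; U, S, Q, O, M → K.
So the next tag is 128/K.

128/K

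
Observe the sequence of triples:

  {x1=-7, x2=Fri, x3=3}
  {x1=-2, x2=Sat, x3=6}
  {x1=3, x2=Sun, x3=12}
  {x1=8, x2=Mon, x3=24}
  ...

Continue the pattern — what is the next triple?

X1: +5 each step; -7, -2, 3, 8 → 13.
X2 goes Fri, Sat, Sun, Mon → Tue (runs through the weekdays Mon→Sun).
X3: ×2 each step; 3, 6, 12, 24 → 48.
Combining the parts gives {x1=13, x2=Tue, x3=48}.

{x1=13, x2=Tue, x3=48}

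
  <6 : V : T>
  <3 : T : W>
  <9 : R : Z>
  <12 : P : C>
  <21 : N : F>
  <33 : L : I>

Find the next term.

First coordinate — each term is the sum of the two before it: 6, 3, 9, 12, 21, 33 → 54.
First letter — letters move back 2 places in the alphabet: V, T, R, P, N, L → J.
Second letter: letters move forward 3 places in the alphabet, wrapping Z→A; T, W, Z, C, F, I → L.
Putting it together: <54 : J : L>.

<54 : J : L>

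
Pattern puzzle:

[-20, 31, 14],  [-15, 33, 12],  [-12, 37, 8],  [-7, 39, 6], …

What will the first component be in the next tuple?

First component: -20, -15, -12, -7 → -4 (alternating steps +5, +3, +5, +3, …).
Second component: alternating steps +2, +4, +2, +4, …, so 31, 33, 37, 39 → 43.
Third component: together with the second component always sums to 45, so 14, 12, 8, 6 → 2.

-4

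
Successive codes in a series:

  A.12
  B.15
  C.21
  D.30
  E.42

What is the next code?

F.57

Letter: letters move forward 1 place in the alphabet; A, B, C, D, E → F.
For the second component, differences are 3, 6, 9, … (increasing by 3 each time): 12, 15, 21, 30, 42 → 57.
Putting it together: F.57.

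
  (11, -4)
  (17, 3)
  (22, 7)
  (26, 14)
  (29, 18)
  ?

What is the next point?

(31, 25)

First value goes 11, 17, 22, 26, 29 → 31 (differences are 6, 5, 4, … (decreasing by 1 each time)).
Second value: alternating steps +7, +4, +7, +4, …; -4, 3, 7, 14, 18 → 25.
Putting it together: (31, 25).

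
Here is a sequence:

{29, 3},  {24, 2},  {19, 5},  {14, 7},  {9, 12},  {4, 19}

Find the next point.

{-1, 31}

For the first slot, −5 each step: 29, 24, 19, 14, 9, 4 → -1.
Second slot: each term is the sum of the two before it, so 3, 2, 5, 7, 12, 19 → 31.
Combining the parts gives {-1, 31}.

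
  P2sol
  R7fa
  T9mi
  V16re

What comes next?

Letter goes P, R, T, V → X (letters move forward 2 places in the alphabet).
Second component goes 2, 7, 9, 16 → 25 (each term is the sum of the two before it).
For the note, runs backward through the solfège scale do→ti: sol, fa, mi, re → do.
So the next label is X25do.

X25do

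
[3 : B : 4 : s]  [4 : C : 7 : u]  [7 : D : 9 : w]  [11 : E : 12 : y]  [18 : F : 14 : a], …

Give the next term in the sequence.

First part: each term is the sum of the two before it, so 3, 4, 7, 11, 18 → 29.
First letter: letters move forward 1 place in the alphabet, so B, C, D, E, F → G.
Third part: alternating steps +3, +2, +3, +2, …, so 4, 7, 9, 12, 14 → 17.
Second letter: letters move forward 2 places in the alphabet, wrapping Z→A; s, u, w, y, a → c.
Combining the parts gives [29 : G : 17 : c].

[29 : G : 17 : c]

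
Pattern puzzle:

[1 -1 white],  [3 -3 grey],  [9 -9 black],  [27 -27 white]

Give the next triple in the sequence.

For the first slot, ×3 each step: 1, 3, 9, 27 → 81.
For the second slot, always the negative of the first slot: -1, -3, -9, -27 → -81.
Shade — repeats white → grey → black: white, grey, black, white → grey.
Combining the parts gives [81 -81 grey].

[81 -81 grey]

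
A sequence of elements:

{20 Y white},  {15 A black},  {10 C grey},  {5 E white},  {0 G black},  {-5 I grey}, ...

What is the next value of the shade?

white

First value: −5 each step; 20, 15, 10, 5, 0, -5 → -10.
Letter: letters move forward 2 places in the alphabet, wrapping Z→A; Y, A, C, E, G, I → K.
Shade — repeats white → black → grey: white, black, grey, white, black, grey → white.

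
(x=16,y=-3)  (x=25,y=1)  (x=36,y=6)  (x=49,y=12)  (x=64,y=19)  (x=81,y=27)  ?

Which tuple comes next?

(x=100,y=36)

X — perfect squares: 4², 5², 6², …: 16, 25, 36, 49, 64, 81 → 100.
For the y, differences are 4, 5, 6, … (increasing by 1 each time): -3, 1, 6, 12, 19, 27 → 36.
So the next tuple is (x=100,y=36).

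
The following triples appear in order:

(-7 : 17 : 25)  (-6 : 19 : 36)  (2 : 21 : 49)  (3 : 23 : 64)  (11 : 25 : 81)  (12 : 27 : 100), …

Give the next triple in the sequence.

(20 : 29 : 121)

First value: alternating steps +1, +8, +1, +8, …; -7, -6, 2, 3, 11, 12 → 20.
Second value: 17, 19, 21, 23, 25, 27 → 29 (+2 each step).
Third value: perfect squares: 5², 6², 7², …, so 25, 36, 49, 64, 81, 100 → 121.
Combining the parts gives (20 : 29 : 121).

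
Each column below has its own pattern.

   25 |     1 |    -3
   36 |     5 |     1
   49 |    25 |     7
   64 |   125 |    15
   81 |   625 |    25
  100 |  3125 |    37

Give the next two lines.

For the first component, perfect squares: 5², 6², 7², …: 25, 36, 49, 64, 81, 100 → 121 → 144.
Second component: ×5 each step, so 1, 5, 25, 125, 625, 3125 → 15625 → 78125.
Third component — differences are 4, 6, 8, … (increasing by 2 each time): -3, 1, 7, 15, 25, 37 → 51 → 67.
So the next two lines are 121  15625  51 and 144  78125  67.

121  15625  51; 144  78125  67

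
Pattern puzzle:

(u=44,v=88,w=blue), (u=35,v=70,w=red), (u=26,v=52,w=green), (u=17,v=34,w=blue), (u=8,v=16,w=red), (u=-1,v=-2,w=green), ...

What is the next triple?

(u=-10,v=-20,w=blue)

U: −9 each step; 44, 35, 26, 17, 8, -1 → -10.
V: always 2 × the u; 88, 70, 52, 34, 16, -2 → -20.
W goes blue, red, green, blue, red, green → blue (repeats blue → red → green).
So the next triple is (u=-10,v=-20,w=blue).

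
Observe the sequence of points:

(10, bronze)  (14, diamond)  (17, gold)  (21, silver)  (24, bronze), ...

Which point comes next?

(28, diamond)

First slot: alternating steps +4, +3, +4, +3, …; 10, 14, 17, 21, 24 → 28.
Rank: repeats bronze → diamond → gold → silver; bronze, diamond, gold, silver, bronze → diamond.
Putting it together: (28, diamond).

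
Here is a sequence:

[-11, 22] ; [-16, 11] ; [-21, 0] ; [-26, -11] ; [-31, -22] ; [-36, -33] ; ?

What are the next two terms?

[-41, -44], [-46, -55]

First entry goes -11, -16, -21, -26, -31, -36 → -41 → -46 (−5 each step).
Second entry: −11 each step, so 22, 11, 0, -11, -22, -33 → -44 → -55.
So the next two terms are [-41, -44] and [-46, -55].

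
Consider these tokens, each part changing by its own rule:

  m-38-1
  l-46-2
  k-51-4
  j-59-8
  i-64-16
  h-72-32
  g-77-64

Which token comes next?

Letter — letters move back 1 place in the alphabet: m, l, k, j, i, h, g → f.
For the second component, alternating steps +8, +5, +8, +5, …: 38, 46, 51, 59, 64, 72, 77 → 85.
For the third component, ×2 each step: 1, 2, 4, 8, 16, 32, 64 → 128.
So the next token is f-85-128.

f-85-128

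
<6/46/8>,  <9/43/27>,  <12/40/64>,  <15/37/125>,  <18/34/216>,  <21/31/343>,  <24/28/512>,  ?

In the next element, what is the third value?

Third value — perfect cubes: 2³, 3³, 4³, …: 8, 27, 64, 125, 216, 343, 512 → 729.

729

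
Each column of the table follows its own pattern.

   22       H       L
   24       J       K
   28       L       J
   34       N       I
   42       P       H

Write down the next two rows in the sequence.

52  R  G; 64  T  F

First component: 22, 24, 28, 34, 42 → 52 → 64 (differences are 2, 4, 6, … (increasing by 2 each time)).
First letter: H, J, L, N, P → R → T (letters move forward 2 places in the alphabet).
Second letter goes L, K, J, I, H → G → F (letters move back 1 place in the alphabet).
So the next two rows are 52  R  G and 64  T  F.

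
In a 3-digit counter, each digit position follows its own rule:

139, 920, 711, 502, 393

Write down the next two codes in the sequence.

184 then 975

First digit: −2 each step, mod 10, so 1, 9, 7, 5, 3 → 1 → 9.
Second digit — −1 each step, mod 10: 3, 2, 1, 0, 9 → 8 → 7.
Third digit: +1 each step, mod 10, so 9, 0, 1, 2, 3 → 4 → 5.
So the next two codes are 184 and 975.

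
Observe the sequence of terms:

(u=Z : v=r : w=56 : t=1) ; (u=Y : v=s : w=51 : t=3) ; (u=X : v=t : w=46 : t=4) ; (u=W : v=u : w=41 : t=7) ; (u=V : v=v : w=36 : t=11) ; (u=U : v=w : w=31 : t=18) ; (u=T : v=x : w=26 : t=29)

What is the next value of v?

V: r, s, t, u, v, w, x → y (letters move forward 1 place in the alphabet).

y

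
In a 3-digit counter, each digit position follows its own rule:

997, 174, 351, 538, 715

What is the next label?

For the first digit, +2 each step, mod 10: 9, 1, 3, 5, 7 → 9.
Second digit — −2 each step, mod 10: 9, 7, 5, 3, 1 → 9.
Third digit: −3 each step, mod 10; 7, 4, 1, 8, 5 → 2.
So the next label is 992.

992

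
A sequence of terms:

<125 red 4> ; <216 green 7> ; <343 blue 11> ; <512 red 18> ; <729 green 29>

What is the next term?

<1000 blue 47>

First coordinate: perfect cubes: 5³, 6³, 7³, …, so 125, 216, 343, 512, 729 → 1000.
Colour: red, green, blue, red, green → blue (repeats red → green → blue).
Third coordinate: each term is the sum of the two before it, so 4, 7, 11, 18, 29 → 47.
So the next term is <1000 blue 47>.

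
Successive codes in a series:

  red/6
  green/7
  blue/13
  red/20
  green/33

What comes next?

For the colour, repeats red → green → blue: red, green, blue, red, green → blue.
For the second component, each term is the sum of the two before it: 6, 7, 13, 20, 33 → 53.
Putting it together: blue/53.

blue/53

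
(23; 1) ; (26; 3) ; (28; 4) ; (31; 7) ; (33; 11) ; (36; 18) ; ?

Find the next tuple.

(38; 29)

First coordinate: 23, 26, 28, 31, 33, 36 → 38 (alternating steps +3, +2, +3, +2, …).
Second coordinate — each term is the sum of the two before it: 1, 3, 4, 7, 11, 18 → 29.
So the next tuple is (38; 29).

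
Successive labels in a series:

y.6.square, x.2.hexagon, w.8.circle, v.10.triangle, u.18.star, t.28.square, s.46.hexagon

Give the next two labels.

r.74.circle then q.120.triangle

Letter: letters move back 1 place in the alphabet; y, x, w, v, u, t, s → r → q.
Second component: 6, 2, 8, 10, 18, 28, 46 → 74 → 120 (each term is the sum of the two before it).
Shape: repeats square → hexagon → circle → triangle → star, so square, hexagon, circle, triangle, star, square, hexagon → circle → triangle.
So the next two labels are r.74.circle and q.120.triangle.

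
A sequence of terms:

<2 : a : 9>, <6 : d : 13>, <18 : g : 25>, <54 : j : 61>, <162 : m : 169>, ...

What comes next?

First slot — ×3 each step: 2, 6, 18, 54, 162 → 486.
Letter goes a, d, g, j, m → p (letters move forward 3 places in the alphabet).
Third slot goes 9, 13, 25, 61, 169 → 493 (always 7 more than the first slot).
Putting it together: <486 : p : 493>.

<486 : p : 493>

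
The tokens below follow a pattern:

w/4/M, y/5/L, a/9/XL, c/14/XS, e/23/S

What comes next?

g/37/M

For the letter, letters move forward 2 places in the alphabet, wrapping Z→A: w, y, a, c, e → g.
Second component — each term is the sum of the two before it: 4, 5, 9, 14, 23 → 37.
Size: runs through clothing sizes XS→XL, so M, L, XL, XS, S → M.
So the next token is g/37/M.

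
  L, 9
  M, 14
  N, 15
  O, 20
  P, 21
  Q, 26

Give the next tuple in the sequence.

R, 27

Letter: letters move forward 1 place in the alphabet; L, M, N, O, P, Q → R.
Second value: 9, 14, 15, 20, 21, 26 → 27 (alternating steps +5, +1, +5, +1, …).
So the next tuple is R, 27.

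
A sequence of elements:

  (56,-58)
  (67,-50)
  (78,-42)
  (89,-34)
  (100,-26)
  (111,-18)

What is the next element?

(122,-10)

First part — +11 each step: 56, 67, 78, 89, 100, 111 → 122.
Second part: -58, -50, -42, -34, -26, -18 → -10 (+8 each step).
Putting it together: (122,-10).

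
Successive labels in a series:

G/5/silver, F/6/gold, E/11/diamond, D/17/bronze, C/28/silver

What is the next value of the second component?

45

Second component: each term is the sum of the two before it, so 5, 6, 11, 17, 28 → 45.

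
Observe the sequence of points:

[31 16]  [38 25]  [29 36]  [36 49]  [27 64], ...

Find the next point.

First entry: alternating steps +7, −9, +7, −9, …; 31, 38, 29, 36, 27 → 34.
Second entry: 16, 25, 36, 49, 64 → 81 (perfect squares: 4², 5², 6², …).
Combining the parts gives [34 81].

[34 81]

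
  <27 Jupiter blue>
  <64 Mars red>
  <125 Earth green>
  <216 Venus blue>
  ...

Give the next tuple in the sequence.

<343 Mercury red>

First component — perfect cubes: 3³, 4³, 5³, …: 27, 64, 125, 216 → 343.
Planet — runs backward through the planets Mercury→Neptune: Jupiter, Mars, Earth, Venus → Mercury.
Colour: repeats blue → red → green; blue, red, green, blue → red.
So the next tuple is <343 Mercury red>.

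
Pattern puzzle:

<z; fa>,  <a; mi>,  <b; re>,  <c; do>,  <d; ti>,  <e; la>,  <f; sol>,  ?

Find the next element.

<g; fa>

Letter — letters move forward 1 place in the alphabet, wrapping Z→A: z, a, b, c, d, e, f → g.
Note: fa, mi, re, do, ti, la, sol → fa (runs backward through the solfège scale do→ti).
Combining the parts gives <g; fa>.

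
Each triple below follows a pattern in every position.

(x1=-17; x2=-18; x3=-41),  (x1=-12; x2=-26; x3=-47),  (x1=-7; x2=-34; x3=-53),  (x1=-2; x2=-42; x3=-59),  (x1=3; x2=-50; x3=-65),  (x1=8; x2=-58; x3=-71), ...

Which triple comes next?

(x1=13; x2=-66; x3=-77)

X1 — +5 each step: -17, -12, -7, -2, 3, 8 → 13.
X2 — −8 each step: -18, -26, -34, -42, -50, -58 → -66.
X3 goes -41, -47, -53, -59, -65, -71 → -77 (−6 each step).
Combining the parts gives (x1=13; x2=-66; x3=-77).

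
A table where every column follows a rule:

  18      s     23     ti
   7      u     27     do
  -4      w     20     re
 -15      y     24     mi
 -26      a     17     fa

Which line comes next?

-37  c  21  sol

First component: −11 each step; 18, 7, -4, -15, -26 → -37.
Letter goes s, u, w, y, a → c (letters move forward 2 places in the alphabet, wrapping Z→A).
Third component — alternating steps +4, −7, +4, −7, …: 23, 27, 20, 24, 17 → 21.
Note — runs through the solfège scale do→ti: ti, do, re, mi, fa → sol.
Combining the parts gives -37  c  21  sol.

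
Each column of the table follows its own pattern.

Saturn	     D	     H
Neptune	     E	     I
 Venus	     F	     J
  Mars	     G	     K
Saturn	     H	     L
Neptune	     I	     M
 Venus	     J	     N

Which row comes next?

Planet: repeats Saturn → Neptune → Venus → Mars; Saturn, Neptune, Venus, Mars, Saturn, Neptune, Venus → Mars.
First letter: D, E, F, G, H, I, J → K (letters move forward 1 place in the alphabet).
Second letter — letters move forward 1 place in the alphabet: H, I, J, K, L, M, N → O.
Putting it together: Mars  K  O.

Mars  K  O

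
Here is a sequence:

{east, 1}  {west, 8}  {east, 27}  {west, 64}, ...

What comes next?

{east, 125}

Direction goes east, west, east, west → east (alternates east ↔ west).
For the second entry, perfect cubes: 1³, 2³, 3³, …: 1, 8, 27, 64 → 125.
So the next term is {east, 125}.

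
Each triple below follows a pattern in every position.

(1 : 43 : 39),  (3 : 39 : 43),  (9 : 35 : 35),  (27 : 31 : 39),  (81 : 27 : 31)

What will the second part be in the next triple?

First part: ×3 each step, so 1, 3, 9, 27, 81 → 243.
For the second part, −4 each step: 43, 39, 35, 31, 27 → 23.
Third part — alternating steps +4, −8, +4, −8, …: 39, 43, 35, 39, 31 → 35.

23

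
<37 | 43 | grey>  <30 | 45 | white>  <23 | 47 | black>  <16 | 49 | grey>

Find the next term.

<9 | 51 | white>

First part: −7 each step; 37, 30, 23, 16 → 9.
For the second part, +2 each step: 43, 45, 47, 49 → 51.
Shade: repeats grey → white → black; grey, white, black, grey → white.
Putting it together: <9 | 51 | white>.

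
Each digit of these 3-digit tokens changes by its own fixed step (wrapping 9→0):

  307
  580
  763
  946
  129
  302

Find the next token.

585

First digit: +2 each step, mod 10; 3, 5, 7, 9, 1, 3 → 5.
Second digit — −2 each step, mod 10: 0, 8, 6, 4, 2, 0 → 8.
Third digit: +3 each step, mod 10; 7, 0, 3, 6, 9, 2 → 5.
So the next token is 585.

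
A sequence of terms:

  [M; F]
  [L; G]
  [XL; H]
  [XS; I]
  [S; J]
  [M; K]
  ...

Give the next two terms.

Size: M, L, XL, XS, S, M → L → XL (repeats M → L → XL → XS → S).
For the letter, letters move forward 1 place in the alphabet: F, G, H, I, J, K → L → M.
So the next two terms are [L; L] and [XL; M].

[L; L], [XL; M]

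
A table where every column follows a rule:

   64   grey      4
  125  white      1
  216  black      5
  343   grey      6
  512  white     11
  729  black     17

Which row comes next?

1000  grey  28

For the first component, perfect cubes: 4³, 5³, 6³, …: 64, 125, 216, 343, 512, 729 → 1000.
Shade — repeats grey → white → black: grey, white, black, grey, white, black → grey.
Third component: each term is the sum of the two before it, so 4, 1, 5, 6, 11, 17 → 28.
Combining the parts gives 1000  grey  28.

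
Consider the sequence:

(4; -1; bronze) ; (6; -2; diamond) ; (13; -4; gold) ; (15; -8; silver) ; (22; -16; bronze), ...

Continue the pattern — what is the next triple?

(24; -32; diamond)

First value: 4, 6, 13, 15, 22 → 24 (alternating steps +2, +7, +2, +7, …).
Second value goes -1, -2, -4, -8, -16 → -32 (×2 each step).
Rank: repeats bronze → diamond → gold → silver, so bronze, diamond, gold, silver, bronze → diamond.
Combining the parts gives (24; -32; diamond).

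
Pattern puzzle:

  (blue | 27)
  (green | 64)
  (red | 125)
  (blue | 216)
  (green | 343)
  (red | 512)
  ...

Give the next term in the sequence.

(blue | 729)

Colour goes blue, green, red, blue, green, red → blue (repeats blue → green → red).
Second part — perfect cubes: 3³, 4³, 5³, …: 27, 64, 125, 216, 343, 512 → 729.
Putting it together: (blue | 729).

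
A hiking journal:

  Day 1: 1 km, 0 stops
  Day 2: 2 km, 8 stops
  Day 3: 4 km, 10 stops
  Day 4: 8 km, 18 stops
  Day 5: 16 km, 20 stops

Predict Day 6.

32 km, 28 stops

Km: ×2 each step; 1, 2, 4, 8, 16 → 32.
Stops: alternating steps +8, +2, +8, +2, …, so 0, 8, 10, 18, 20 → 28.
So the next row is 32 km, 28 stops.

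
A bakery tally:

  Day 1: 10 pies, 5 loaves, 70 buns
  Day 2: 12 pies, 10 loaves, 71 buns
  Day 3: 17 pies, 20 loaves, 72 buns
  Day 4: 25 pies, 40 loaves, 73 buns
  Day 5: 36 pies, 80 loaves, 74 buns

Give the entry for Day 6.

Pies goes 10, 12, 17, 25, 36 → 50 (differences are 2, 5, 8, … (increasing by 3 each time)).
For the loaves, ×2 each step: 5, 10, 20, 40, 80 → 160.
Buns — +1 each step: 70, 71, 72, 73, 74 → 75.
Putting it together: 50 pies, 160 loaves, 75 buns.

50 pies, 160 loaves, 75 buns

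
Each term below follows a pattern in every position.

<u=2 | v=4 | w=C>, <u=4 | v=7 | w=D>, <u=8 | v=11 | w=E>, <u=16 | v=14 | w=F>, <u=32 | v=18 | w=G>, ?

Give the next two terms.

U: 2, 4, 8, 16, 32 → 64 → 128 (×2 each step).
V — alternating steps +3, +4, +3, +4, …: 4, 7, 11, 14, 18 → 21 → 25.
W: C, D, E, F, G → H → I (letters move forward 1 place in the alphabet).
So the next two terms are <u=64 | v=21 | w=H> and <u=128 | v=25 | w=I>.

<u=64 | v=21 | w=H>, <u=128 | v=25 | w=I>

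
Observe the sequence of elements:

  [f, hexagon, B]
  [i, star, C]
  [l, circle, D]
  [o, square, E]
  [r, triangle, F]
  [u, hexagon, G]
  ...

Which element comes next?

For the first letter, letters move forward 3 places in the alphabet: f, i, l, o, r, u → x.
Shape: repeats hexagon → star → circle → square → triangle, so hexagon, star, circle, square, triangle, hexagon → star.
Second letter: letters move forward 1 place in the alphabet; B, C, D, E, F, G → H.
Combining the parts gives [x, star, H].

[x, star, H]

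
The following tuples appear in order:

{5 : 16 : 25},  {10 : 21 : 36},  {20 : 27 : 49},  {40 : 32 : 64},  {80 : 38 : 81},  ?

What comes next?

{160 : 43 : 100}

First component: 5, 10, 20, 40, 80 → 160 (×2 each step).
Second component goes 16, 21, 27, 32, 38 → 43 (alternating steps +5, +6, +5, +6, …).
Third component: perfect squares: 5², 6², 7², …; 25, 36, 49, 64, 81 → 100.
Putting it together: {160 : 43 : 100}.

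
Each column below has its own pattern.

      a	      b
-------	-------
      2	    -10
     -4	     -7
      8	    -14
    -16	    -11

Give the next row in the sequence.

32  -18

Column a: 2, -4, 8, -16 → 32 (×(-2) each step).
Column b: -10, -7, -14, -11 → -18 (alternating steps +3, −7, +3, −7, …).
Combining the parts gives 32  -18.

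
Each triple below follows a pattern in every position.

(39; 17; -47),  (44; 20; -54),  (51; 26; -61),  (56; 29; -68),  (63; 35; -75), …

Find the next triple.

(68; 38; -82)

First slot: alternating steps +5, +7, +5, +7, …; 39, 44, 51, 56, 63 → 68.
Second slot — alternating steps +3, +6, +3, +6, …: 17, 20, 26, 29, 35 → 38.
Third slot: −7 each step; -47, -54, -61, -68, -75 → -82.
Putting it together: (68; 38; -82).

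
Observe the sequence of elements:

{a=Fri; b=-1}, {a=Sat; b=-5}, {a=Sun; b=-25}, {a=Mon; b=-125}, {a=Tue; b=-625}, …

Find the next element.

{a=Wed; b=-3125}

For the a, runs through the weekdays Mon→Sun: Fri, Sat, Sun, Mon, Tue → Wed.
B: -1, -5, -25, -125, -625 → -3125 (×5 each step).
So the next element is {a=Wed; b=-3125}.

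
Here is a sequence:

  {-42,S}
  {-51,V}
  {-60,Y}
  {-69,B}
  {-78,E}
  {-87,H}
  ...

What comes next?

First coordinate — −9 each step: -42, -51, -60, -69, -78, -87 → -96.
Letter: letters move forward 3 places in the alphabet, wrapping Z→A, so S, V, Y, B, E, H → K.
Combining the parts gives {-96,K}.

{-96,K}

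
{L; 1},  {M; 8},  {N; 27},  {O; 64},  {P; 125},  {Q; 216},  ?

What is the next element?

For the letter, letters move forward 1 place in the alphabet: L, M, N, O, P, Q → R.
Second slot: 1, 8, 27, 64, 125, 216 → 343 (perfect cubes: 1³, 2³, 3³, …).
Putting it together: {R; 343}.

{R; 343}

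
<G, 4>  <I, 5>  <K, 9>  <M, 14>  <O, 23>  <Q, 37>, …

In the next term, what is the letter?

S

For the letter, letters move forward 2 places in the alphabet: G, I, K, M, O, Q → S.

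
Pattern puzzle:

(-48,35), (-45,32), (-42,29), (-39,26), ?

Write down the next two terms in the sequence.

(-36,23), (-33,20)

First component — +3 each step: -48, -45, -42, -39 → -36 → -33.
Second component: together with the first component always sums to -13, so 35, 32, 29, 26 → 23 → 20.
Putting the parts together: (-36,23) and then (-33,20).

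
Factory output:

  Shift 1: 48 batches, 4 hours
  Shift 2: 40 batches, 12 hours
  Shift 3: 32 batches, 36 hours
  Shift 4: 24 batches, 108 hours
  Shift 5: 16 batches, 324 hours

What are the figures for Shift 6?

8 batches, 972 hours

Batches: 48, 40, 32, 24, 16 → 8 (−8 each step).
Hours — ×3 each step: 4, 12, 36, 108, 324 → 972.
So the next line is 8 batches, 972 hours.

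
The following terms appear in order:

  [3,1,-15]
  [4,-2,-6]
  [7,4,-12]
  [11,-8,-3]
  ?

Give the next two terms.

[18,16,-9], [29,-32,0]

First entry: 3, 4, 7, 11 → 18 → 29 (each term is the sum of the two before it).
For the second entry, ×(-2) each step: 1, -2, 4, -8 → 16 → -32.
Third entry: alternating steps +9, −6, +9, −6, …; -15, -6, -12, -3 → -9 → 0.
Putting the parts together: [18,16,-9] and then [29,-32,0].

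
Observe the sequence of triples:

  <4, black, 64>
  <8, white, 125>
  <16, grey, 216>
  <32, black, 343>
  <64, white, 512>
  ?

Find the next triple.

First coordinate: ×2 each step, so 4, 8, 16, 32, 64 → 128.
Shade: black, white, grey, black, white → grey (repeats black → white → grey).
Third coordinate — perfect cubes: 4³, 5³, 6³, …: 64, 125, 216, 343, 512 → 729.
Combining the parts gives <128, grey, 729>.

<128, grey, 729>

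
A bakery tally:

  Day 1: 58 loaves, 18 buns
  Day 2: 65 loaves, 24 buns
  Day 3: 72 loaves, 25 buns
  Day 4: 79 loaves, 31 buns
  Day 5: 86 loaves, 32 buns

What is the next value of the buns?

38

Buns: alternating steps +6, +1, +6, +1, …; 18, 24, 25, 31, 32 → 38.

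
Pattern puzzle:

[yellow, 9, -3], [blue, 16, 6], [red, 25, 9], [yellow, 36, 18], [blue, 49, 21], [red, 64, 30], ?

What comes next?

Colour: repeats yellow → blue → red; yellow, blue, red, yellow, blue, red → yellow.
Second entry: 9, 16, 25, 36, 49, 64 → 81 (perfect squares: 3², 4², 5², …).
Third entry — alternating steps +9, +3, +9, +3, …: -3, 6, 9, 18, 21, 30 → 33.
Putting it together: [yellow, 81, 33].

[yellow, 81, 33]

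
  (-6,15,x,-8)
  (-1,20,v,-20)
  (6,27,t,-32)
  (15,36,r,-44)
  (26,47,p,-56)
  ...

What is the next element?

First slot: differences are 5, 7, 9, … (increasing by 2 each time), so -6, -1, 6, 15, 26 → 39.
Second slot: 15, 20, 27, 36, 47 → 60 (differences are 5, 7, 9, … (increasing by 2 each time)).
Letter: letters move back 2 places in the alphabet, so x, v, t, r, p → n.
Fourth slot: −12 each step; -8, -20, -32, -44, -56 → -68.
So the next element is (39,60,n,-68).

(39,60,n,-68)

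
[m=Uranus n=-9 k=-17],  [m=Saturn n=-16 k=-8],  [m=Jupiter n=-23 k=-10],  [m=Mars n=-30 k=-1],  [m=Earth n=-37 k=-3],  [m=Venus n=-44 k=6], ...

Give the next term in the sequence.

M — runs backward through the planets Mercury→Neptune: Uranus, Saturn, Jupiter, Mars, Earth, Venus → Mercury.
N: −7 each step; -9, -16, -23, -30, -37, -44 → -51.
K: alternating steps +9, −2, +9, −2, …; -17, -8, -10, -1, -3, 6 → 4.
Putting it together: [m=Mercury n=-51 k=4].

[m=Mercury n=-51 k=4]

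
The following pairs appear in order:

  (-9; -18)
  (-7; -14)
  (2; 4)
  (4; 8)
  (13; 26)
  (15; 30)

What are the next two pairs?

First part: alternating steps +2, +9, +2, +9, …; -9, -7, 2, 4, 13, 15 → 24 → 26.
Second part — always 2 × the first part: -18, -14, 4, 8, 26, 30 → 48 → 52.
Putting the parts together: (24; 48) and then (26; 52).

(24; 48), (26; 52)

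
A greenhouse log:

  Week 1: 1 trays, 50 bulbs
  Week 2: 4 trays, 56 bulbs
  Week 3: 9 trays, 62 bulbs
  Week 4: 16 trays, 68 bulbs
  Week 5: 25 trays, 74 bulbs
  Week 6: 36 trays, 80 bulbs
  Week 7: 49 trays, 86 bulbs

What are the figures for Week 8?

64 trays, 92 bulbs

Trays: perfect squares: 1², 2², 3², …; 1, 4, 9, 16, 25, 36, 49 → 64.
For the bulbs, +6 each step: 50, 56, 62, 68, 74, 80, 86 → 92.
Combining the parts gives 64 trays, 92 bulbs.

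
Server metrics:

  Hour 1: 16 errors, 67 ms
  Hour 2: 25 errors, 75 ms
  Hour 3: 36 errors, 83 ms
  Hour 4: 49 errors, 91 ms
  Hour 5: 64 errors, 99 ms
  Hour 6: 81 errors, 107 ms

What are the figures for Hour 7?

100 errors, 115 ms

Errors: 16, 25, 36, 49, 64, 81 → 100 (perfect squares: 4², 5², 6², …).
Ms: 67, 75, 83, 91, 99, 107 → 115 (+8 each step).
Combining the parts gives 100 errors, 115 ms.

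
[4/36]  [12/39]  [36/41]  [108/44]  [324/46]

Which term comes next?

[972/49]

First component: ×3 each step; 4, 12, 36, 108, 324 → 972.
Second component: 36, 39, 41, 44, 46 → 49 (alternating steps +3, +2, +3, +2, …).
So the next term is [972/49].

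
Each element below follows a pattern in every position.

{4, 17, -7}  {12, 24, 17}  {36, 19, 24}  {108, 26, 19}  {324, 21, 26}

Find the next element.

First value: ×3 each step, so 4, 12, 36, 108, 324 → 972.
Second value goes 17, 24, 19, 26, 21 → 28 (alternating steps +7, −5, +7, −5, …).
Third value goes -7, 17, 24, 19, 26 → 21 (always the previous value of the second value).
Putting it together: {972, 28, 21}.

{972, 28, 21}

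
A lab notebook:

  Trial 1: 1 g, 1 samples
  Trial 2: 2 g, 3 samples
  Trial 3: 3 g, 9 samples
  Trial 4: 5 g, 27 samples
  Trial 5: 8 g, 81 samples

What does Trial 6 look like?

13 g, 243 samples

G: 1, 2, 3, 5, 8 → 13 (each term is the sum of the two before it).
Samples: ×3 each step, so 1, 3, 9, 27, 81 → 243.
So the next line is 13 g, 243 samples.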